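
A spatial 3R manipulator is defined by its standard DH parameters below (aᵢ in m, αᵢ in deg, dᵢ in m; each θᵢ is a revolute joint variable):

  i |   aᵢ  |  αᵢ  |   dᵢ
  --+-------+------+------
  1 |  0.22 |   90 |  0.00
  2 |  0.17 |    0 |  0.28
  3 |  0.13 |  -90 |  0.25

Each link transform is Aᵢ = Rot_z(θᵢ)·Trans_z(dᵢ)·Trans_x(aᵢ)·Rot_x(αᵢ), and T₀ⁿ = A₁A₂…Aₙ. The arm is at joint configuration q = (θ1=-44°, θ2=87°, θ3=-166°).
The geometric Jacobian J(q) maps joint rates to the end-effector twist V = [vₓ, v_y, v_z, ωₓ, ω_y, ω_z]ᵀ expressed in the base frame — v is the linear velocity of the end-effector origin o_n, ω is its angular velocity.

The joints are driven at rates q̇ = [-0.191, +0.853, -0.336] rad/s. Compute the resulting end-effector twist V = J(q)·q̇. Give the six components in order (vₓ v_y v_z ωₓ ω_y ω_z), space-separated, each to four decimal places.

-0.1632 0.0902 0.0204 -0.3591 -0.3719 -0.1910

o_n = [-0.1857, -0.5575, 0.0422]
J₁: ẑ×o_n = [0.5575, -0.1857, 0.0000], ω = ẑ
J2: z=[-0.6947, -0.7193, 0.0000] o=[0.1583, -0.1528, 0.0000] → [-0.0303, 0.0293, 0.0337, -0.6947, -0.7193, 0.0000]
J3: z=[-0.6947, -0.7193, 0.0000] o=[-0.0298, -0.3604, 0.1698] → [0.0918, -0.0886, 0.0248, -0.6947, -0.7193, 0.0000]
V = J·q̇ = [-0.1632, 0.0902, 0.0204, -0.3591, -0.3719, -0.1910]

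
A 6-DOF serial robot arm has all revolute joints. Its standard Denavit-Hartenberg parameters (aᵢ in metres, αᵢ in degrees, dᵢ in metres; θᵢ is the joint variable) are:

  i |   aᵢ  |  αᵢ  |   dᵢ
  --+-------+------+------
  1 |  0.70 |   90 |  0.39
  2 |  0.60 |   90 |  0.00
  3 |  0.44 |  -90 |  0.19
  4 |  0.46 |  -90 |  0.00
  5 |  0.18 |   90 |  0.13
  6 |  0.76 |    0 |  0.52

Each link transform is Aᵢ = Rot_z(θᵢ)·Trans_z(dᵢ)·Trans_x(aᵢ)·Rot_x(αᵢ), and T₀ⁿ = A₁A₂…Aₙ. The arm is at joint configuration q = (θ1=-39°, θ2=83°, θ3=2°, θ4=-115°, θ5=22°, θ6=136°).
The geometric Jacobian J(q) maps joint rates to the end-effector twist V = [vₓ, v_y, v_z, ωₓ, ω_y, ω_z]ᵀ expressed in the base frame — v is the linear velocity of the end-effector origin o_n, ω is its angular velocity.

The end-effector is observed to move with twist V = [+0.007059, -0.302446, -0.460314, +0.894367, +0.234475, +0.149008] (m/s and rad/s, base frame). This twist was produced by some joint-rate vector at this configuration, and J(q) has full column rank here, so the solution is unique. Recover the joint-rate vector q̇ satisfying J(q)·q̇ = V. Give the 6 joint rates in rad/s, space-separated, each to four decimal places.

o_n = [0.8559, -1.5303, 1.7682]
J₁: ẑ×o_n = [1.5303, 0.8559, -0.0000], ω = ẑ
J2: z=[-0.6293, -0.7771, 0.0000] o=[0.5440, -0.4405, 0.3900] → [-1.0711, 0.8674, 0.9282, -0.6293, -0.7771, 0.0000]
J3: z=[0.7714, -0.6246, -0.1219] o=[0.6008, -0.4865, 0.9855] → [-0.6161, -0.6348, -0.6458, 0.7714, -0.6246, -0.1219]
J4: z=[-0.6322, -0.7740, -0.0346] o=[0.7794, -0.6509, 1.3988] → [-0.3164, 0.2309, 0.6153, -0.6322, -0.7740, -0.0346]
J5: z=[0.3919, -0.3580, 0.8475] o=[1.0868, -0.8911, 1.1552] → [0.3223, -0.4359, -0.3332, 0.3919, -0.3580, 0.8475]
J6: z=[-0.3358, -0.9133, -0.2305] o=[1.2919, -0.9726, 1.1793] → [-0.6664, 0.2983, -0.2109, -0.3358, -0.9133, -0.2305]
q̇ = J⁺·V = [0.1940, 0.2750, 0.7470, -0.5900, -0.0960, -0.4640]

0.1940 0.2750 0.7470 -0.5900 -0.0960 -0.4640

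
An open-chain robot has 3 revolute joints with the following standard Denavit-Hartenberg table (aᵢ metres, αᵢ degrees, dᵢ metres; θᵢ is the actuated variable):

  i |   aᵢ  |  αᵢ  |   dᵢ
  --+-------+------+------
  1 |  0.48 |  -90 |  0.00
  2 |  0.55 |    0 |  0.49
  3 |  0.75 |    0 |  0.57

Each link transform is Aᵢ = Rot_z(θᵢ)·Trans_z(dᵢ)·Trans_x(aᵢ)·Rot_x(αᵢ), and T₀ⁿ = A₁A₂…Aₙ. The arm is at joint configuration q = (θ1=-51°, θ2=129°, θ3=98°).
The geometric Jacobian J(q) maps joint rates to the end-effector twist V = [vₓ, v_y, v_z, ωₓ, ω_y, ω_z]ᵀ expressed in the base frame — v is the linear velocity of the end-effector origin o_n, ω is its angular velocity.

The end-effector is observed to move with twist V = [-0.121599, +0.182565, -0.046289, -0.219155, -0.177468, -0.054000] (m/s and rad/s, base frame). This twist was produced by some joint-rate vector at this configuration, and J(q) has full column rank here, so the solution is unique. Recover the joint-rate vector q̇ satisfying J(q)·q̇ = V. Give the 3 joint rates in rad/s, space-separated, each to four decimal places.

o_n = [0.5861, 0.9605, 0.1211]
J₁: ẑ×o_n = [-0.9605, 0.5861, 0.0000], ω = ẑ
J2: z=[0.7771, 0.6293, 0.0000] o=[0.3021, -0.3730, 0.0000] → [0.0762, -0.0941, 0.8576, 0.7771, 0.6293, 0.0000]
J3: z=[0.7771, 0.6293, 0.0000] o=[0.4651, 0.2043, -0.4274] → [0.3452, -0.4263, 0.5115, 0.7771, 0.6293, 0.0000]
q̇ = J⁺·V = [-0.0540, 0.2830, -0.5650]

-0.0540 0.2830 -0.5650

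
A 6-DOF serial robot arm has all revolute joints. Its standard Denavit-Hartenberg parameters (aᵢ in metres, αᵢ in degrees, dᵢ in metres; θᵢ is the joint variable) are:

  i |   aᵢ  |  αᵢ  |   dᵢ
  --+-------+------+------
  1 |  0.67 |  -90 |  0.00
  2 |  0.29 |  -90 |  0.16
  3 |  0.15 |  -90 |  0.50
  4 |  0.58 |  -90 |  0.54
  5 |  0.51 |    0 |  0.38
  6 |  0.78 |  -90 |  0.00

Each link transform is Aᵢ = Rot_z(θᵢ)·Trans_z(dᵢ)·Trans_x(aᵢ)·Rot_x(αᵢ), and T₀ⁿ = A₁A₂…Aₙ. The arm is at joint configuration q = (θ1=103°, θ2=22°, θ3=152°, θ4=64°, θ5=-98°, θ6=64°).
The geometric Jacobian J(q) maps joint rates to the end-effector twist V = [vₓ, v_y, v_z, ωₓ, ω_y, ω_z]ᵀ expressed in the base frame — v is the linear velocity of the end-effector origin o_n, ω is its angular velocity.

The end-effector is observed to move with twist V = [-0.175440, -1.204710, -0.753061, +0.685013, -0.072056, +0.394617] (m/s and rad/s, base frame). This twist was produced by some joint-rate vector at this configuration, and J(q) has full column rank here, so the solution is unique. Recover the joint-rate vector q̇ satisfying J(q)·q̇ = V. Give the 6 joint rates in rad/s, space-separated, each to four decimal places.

o_n = [-1.3537, -0.0042, 0.9100]
J₁: ẑ×o_n = [0.0042, -1.3537, 0.0000], ω = ẑ
J2: z=[-0.9744, -0.2250, 0.0000] o=[-0.1507, 0.6528, 0.0000] → [-0.2047, 0.8867, 0.3696, -0.9744, -0.2250, 0.0000]
J3: z=[0.0843, -0.3650, -0.9272] o=[-0.3671, 0.8788, -0.1086] → [-1.1905, 0.8289, -0.4345, 0.0843, -0.3650, -0.9272]
J4: z=[-0.7624, -0.6228, 0.1759] o=[-0.2287, 0.5925, -0.5226] → [-0.7872, 0.8944, -0.2456, -0.7624, -0.6228, 0.1759]
J5: z=[-0.6136, 0.7820, 0.1092] o=[-0.5212, 0.2705, 0.1398] → [0.6323, 0.3817, 0.8196, -0.6136, 0.7820, 0.1092]
J6: z=[-0.6136, 0.7820, 0.1092] o=[-1.1540, 0.2515, 0.2007] → [0.5826, 0.4135, 0.3130, -0.6136, 0.7820, 0.1092]
q̇ = J⁺·V = [0.5520, -0.4950, 0.1300, -0.0680, -0.9060, 0.6780]

0.5520 -0.4950 0.1300 -0.0680 -0.9060 0.6780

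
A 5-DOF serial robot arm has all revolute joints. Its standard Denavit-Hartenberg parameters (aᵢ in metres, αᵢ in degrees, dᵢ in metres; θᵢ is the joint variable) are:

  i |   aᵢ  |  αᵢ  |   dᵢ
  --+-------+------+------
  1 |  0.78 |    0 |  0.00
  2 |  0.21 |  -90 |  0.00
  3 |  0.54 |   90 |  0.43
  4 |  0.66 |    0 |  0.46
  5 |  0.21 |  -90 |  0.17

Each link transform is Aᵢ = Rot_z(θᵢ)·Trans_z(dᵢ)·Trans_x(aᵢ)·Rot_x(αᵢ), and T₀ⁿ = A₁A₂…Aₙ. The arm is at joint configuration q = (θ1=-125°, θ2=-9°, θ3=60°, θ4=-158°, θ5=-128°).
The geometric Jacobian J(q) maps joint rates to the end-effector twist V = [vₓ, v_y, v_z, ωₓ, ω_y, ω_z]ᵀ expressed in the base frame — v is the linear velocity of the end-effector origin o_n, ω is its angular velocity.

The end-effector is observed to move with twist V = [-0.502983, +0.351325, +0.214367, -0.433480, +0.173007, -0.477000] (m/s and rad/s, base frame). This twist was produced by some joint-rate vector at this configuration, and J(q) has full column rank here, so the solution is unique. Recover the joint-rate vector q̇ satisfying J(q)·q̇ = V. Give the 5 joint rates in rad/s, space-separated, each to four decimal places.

o_n = [-0.6907, -1.4446, 0.3272]
J₁: ẑ×o_n = [1.4446, -0.6907, 0.0000], ω = ẑ
J2: z=[0.0000, 0.0000, 1.0000] o=[-0.4474, -0.6389, 0.0000] → [0.8057, -0.2433, 0.0000, 0.0000, 0.0000, 1.0000]
J3: z=[0.7193, -0.6947, 0.0000] o=[-0.5933, -0.7900, 0.0000] → [-0.2273, -0.2353, -0.5386, 0.7193, -0.6947, 0.0000]
J4: z=[-0.6016, -0.6230, 0.5000] o=[-0.4715, -1.2829, -0.4677] → [-0.4143, 0.3686, -0.0393, -0.6016, -0.6230, 0.5000]
J5: z=[-0.6016, -0.6230, 0.5000] o=[-0.7135, -1.1776, 0.2923] → [0.1118, 0.0324, 0.1748, -0.6016, -0.6230, 0.5000]
q̇ = J⁺·V = [-0.0390, -0.5400, -0.4320, 0.2520, -0.0480]

-0.0390 -0.5400 -0.4320 0.2520 -0.0480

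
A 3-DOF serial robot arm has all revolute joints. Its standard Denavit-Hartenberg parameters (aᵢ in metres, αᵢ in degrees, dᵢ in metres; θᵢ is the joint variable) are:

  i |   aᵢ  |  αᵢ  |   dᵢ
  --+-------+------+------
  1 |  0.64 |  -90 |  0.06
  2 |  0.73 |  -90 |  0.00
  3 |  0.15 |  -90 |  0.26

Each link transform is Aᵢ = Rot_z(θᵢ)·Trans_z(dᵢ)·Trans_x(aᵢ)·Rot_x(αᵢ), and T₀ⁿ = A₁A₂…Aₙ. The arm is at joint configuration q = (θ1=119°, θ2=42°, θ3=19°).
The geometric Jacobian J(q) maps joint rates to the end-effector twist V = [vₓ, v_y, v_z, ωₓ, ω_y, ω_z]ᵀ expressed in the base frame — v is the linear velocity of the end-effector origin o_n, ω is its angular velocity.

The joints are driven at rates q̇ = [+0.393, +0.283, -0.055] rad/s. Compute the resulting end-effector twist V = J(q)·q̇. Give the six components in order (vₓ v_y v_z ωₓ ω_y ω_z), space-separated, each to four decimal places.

-0.2934 -0.3897 -0.1359 -0.2654 -0.1050 0.4339

o_n = [-0.4973, 0.9979, -0.7166]
J₁: ẑ×o_n = [-0.9979, -0.4973, 0.0000], ω = ẑ
J2: z=[-0.8746, -0.4848, 0.0000] o=[-0.3103, 0.5598, 0.0600] → [0.3765, -0.6792, -0.4739, -0.8746, -0.4848, 0.0000]
J3: z=[0.3244, -0.5852, -0.7431] o=[-0.5733, 1.0342, -0.4285] → [0.1416, 0.0370, 0.0327, 0.3244, -0.5852, -0.7431]
V = J·q̇ = [-0.2934, -0.3897, -0.1359, -0.2654, -0.1050, 0.4339]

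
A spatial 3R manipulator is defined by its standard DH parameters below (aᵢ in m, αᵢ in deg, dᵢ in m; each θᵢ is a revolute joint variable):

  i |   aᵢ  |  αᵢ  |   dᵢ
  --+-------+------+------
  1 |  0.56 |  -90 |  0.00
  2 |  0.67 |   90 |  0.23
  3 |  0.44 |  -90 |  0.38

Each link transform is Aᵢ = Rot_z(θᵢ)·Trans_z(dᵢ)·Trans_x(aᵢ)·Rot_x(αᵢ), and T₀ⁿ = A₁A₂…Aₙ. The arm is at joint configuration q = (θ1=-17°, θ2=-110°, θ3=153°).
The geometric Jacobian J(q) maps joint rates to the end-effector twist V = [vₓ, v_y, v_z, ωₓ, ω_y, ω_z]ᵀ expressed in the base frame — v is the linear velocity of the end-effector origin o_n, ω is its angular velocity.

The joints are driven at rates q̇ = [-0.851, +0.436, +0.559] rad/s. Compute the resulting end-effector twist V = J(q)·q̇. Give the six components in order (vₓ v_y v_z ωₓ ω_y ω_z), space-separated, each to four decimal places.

o_n = [0.2288, 0.3794, 0.1312]
J₁: ẑ×o_n = [-0.3794, 0.2288, 0.0000], ω = ẑ
J2: z=[0.2924, 0.9563, 0.0000] o=[0.5355, -0.1637, 0.0000] → [0.1255, -0.0384, 0.4522, 0.2924, 0.9563, 0.0000]
J3: z=[-0.8986, 0.2747, -0.3420] o=[0.3836, 0.1232, 0.6296] → [-0.0493, -0.3949, -0.1877, -0.8986, 0.2747, -0.3420]
V = J·q̇ = [0.3501, -0.4322, 0.0922, -0.3749, 0.5705, -1.0422]

0.3501 -0.4322 0.0922 -0.3749 0.5705 -1.0422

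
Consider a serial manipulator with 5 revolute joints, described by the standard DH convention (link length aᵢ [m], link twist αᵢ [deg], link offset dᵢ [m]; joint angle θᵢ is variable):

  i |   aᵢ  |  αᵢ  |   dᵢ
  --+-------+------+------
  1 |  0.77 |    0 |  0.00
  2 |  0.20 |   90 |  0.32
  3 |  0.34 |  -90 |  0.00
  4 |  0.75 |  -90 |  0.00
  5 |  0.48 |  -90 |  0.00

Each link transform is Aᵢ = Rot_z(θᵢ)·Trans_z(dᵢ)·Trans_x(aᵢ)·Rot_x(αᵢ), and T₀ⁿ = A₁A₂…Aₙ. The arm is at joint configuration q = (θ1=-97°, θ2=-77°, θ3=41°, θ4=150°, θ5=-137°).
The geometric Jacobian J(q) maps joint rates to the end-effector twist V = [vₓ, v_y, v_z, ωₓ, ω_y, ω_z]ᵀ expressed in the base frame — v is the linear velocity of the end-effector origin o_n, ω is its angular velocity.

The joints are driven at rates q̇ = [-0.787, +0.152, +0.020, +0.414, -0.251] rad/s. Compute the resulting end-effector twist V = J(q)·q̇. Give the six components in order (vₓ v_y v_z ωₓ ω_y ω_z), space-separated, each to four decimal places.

o_n = [-0.0542, -0.9607, 0.5635]
J₁: ẑ×o_n = [0.9607, -0.0542, 0.0000], ω = ẑ
J2: z=[0.0000, 0.0000, 1.0000] o=[-0.0938, -0.7643, 0.0000] → [0.1964, 0.0397, -0.0000, 0.0000, 0.0000, 1.0000]
J3: z=[-0.1045, 0.9945, 0.0000] o=[-0.2927, -0.7852, 0.3200] → [0.2421, 0.0254, -0.2189, -0.1045, 0.9945, 0.0000]
J4: z=[0.6525, 0.0686, 0.7547] o=[-0.5479, -0.8120, 0.5431] → [0.1136, 0.3593, -0.1309, 0.6525, 0.0686, 0.7547]
J5: z=[0.2848, 0.9007, -0.3280] o=[-0.0212, -1.1337, 0.1169] → [0.4589, -0.1163, 0.0789, 0.2848, 0.9007, -0.3280]
V = J·q̇ = [-0.7895, 0.2271, -0.0784, 0.1966, -0.1778, -0.2402]

-0.7895 0.2271 -0.0784 0.1966 -0.1778 -0.2402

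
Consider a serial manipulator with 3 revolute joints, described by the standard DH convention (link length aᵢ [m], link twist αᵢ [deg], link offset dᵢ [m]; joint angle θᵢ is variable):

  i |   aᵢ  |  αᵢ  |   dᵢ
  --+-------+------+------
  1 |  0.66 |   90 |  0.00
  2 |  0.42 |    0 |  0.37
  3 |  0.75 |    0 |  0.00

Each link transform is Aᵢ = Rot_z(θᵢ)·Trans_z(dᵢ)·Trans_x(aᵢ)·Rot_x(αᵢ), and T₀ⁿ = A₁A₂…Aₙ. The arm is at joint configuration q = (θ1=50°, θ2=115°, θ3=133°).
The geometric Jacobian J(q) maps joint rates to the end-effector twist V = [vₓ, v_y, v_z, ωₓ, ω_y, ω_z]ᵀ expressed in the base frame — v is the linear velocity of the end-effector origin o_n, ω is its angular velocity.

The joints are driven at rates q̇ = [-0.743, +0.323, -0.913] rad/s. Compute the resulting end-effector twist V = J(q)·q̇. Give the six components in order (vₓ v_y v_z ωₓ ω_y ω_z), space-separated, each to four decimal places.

-0.4047 -0.7153 0.1084 -0.4520 0.3792 -0.7430

o_n = [0.4130, -0.0834, -0.3147]
J₁: ẑ×o_n = [0.0834, 0.4130, -0.0000], ω = ẑ
J2: z=[0.7660, -0.6428, 0.0000] o=[0.4242, 0.5056, 0.0000] → [0.2023, 0.2411, -0.4585, 0.7660, -0.6428, 0.0000]
J3: z=[0.7660, -0.6428, 0.0000] o=[0.5936, 0.1318, 0.3806] → [0.4470, 0.5327, -0.2810, 0.7660, -0.6428, 0.0000]
V = J·q̇ = [-0.4047, -0.7153, 0.1084, -0.4520, 0.3792, -0.7430]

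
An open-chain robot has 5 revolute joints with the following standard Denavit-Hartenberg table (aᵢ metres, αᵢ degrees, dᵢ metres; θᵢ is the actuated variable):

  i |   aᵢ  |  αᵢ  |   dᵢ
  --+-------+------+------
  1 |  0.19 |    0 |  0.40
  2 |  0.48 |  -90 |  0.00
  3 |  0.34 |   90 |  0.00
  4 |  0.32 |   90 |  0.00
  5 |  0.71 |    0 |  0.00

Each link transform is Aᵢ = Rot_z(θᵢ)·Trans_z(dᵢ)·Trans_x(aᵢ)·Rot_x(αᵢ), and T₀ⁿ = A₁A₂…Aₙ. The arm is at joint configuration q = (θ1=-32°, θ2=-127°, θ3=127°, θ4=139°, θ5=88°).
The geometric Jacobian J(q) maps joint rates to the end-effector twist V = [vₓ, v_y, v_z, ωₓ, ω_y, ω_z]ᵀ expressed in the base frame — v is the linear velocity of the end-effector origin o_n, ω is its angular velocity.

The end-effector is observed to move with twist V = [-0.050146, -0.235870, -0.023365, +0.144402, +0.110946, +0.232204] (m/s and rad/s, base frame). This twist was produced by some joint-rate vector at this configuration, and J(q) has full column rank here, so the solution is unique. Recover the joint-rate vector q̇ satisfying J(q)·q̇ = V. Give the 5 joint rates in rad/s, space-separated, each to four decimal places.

o_n = [-0.6901, -0.6697, -0.0908]
J₁: ẑ×o_n = [0.6697, -0.6901, 0.0000], ω = ẑ
J2: z=[0.0000, 0.0000, 1.0000] o=[0.1611, -0.1007, 0.4000] → [0.5691, -0.8513, 0.0000, 0.0000, 0.0000, 1.0000]
J3: z=[0.3584, -0.9336, 0.0000] o=[-0.2870, -0.2727, 0.4000] → [0.4582, 0.1759, -0.5187, 0.3584, -0.9336, 0.0000]
J4: z=[-0.7456, -0.2862, -0.6018] o=[-0.0960, -0.1994, 0.1285] → [-0.2203, 0.1941, 0.1806, -0.7456, -0.2862, -0.6018]
J5: z=[0.6391, -0.5631, -0.5240] o=[-0.1564, -0.4475, 0.3213] → [0.1156, 0.5430, -0.4426, 0.6391, -0.5631, -0.5240]
q̇ = J⁺·V = [-0.9500, 0.8190, 0.1610, -0.3580, -0.2820]

-0.9500 0.8190 0.1610 -0.3580 -0.2820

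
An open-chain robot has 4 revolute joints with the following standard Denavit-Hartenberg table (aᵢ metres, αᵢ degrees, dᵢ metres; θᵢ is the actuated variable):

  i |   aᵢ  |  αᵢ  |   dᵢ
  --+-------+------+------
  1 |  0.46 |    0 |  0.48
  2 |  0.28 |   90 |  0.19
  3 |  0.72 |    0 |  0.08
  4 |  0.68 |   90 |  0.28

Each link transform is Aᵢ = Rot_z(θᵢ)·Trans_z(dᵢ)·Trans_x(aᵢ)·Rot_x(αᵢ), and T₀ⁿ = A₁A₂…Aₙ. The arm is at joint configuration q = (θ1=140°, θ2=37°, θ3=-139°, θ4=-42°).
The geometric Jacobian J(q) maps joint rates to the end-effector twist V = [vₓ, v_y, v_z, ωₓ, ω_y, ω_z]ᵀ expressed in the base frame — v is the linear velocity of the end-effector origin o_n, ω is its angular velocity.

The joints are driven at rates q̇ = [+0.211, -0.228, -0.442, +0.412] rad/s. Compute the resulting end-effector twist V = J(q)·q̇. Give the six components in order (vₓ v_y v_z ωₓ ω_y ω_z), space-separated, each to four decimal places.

o_n = [0.6085, 0.6058, 0.2095]
J₁: ẑ×o_n = [-0.6058, 0.6085, 0.0000], ω = ẑ
J2: z=[0.0000, 0.0000, 1.0000] o=[-0.3524, 0.2957, 0.4800] → [-0.3101, 0.9608, 0.0000, 0.0000, 0.0000, 1.0000]
J3: z=[0.0523, 0.9986, 0.0000] o=[-0.6320, 0.3103, 0.6700] → [-0.4599, 0.0241, -1.2233, 0.0523, 0.9986, 0.0000]
J4: z=[0.0523, 0.9986, 0.0000] o=[-0.0852, 0.3618, 0.1976] → [0.0119, -0.0006, -0.6799, 0.0523, 0.9986, 0.0000]
V = J·q̇ = [0.1510, -0.1016, 0.2606, -0.0016, -0.0300, -0.0170]

0.1510 -0.1016 0.2606 -0.0016 -0.0300 -0.0170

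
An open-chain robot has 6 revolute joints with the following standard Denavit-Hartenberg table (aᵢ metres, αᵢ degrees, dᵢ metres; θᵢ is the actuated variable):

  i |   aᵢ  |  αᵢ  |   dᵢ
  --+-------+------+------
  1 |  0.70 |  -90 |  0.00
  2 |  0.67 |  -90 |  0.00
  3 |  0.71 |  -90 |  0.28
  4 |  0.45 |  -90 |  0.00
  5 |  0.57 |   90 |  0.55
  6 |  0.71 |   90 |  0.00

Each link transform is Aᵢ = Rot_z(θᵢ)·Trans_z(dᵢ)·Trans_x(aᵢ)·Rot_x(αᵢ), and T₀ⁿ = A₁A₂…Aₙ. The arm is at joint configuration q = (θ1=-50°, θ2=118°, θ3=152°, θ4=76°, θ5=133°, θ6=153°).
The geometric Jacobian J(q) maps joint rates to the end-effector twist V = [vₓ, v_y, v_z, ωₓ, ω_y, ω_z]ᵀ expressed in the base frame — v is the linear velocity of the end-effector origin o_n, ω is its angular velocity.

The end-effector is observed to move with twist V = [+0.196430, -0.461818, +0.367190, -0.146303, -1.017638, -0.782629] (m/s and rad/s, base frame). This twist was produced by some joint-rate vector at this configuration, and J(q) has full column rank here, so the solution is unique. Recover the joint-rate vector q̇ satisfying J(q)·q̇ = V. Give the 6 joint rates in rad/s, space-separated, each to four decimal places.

-0.3120 -0.8740 -0.2450 0.5470 0.2700 0.7270

o_n = [0.5190, -0.5431, -0.7781]
J₁: ẑ×o_n = [0.5431, 0.5190, -0.0000], ω = ẑ
J2: z=[0.7660, 0.6428, 0.0000] o=[0.4500, -0.5362, 0.0000] → [-0.5001, 0.5960, -0.0496, 0.7660, 0.6428, 0.0000]
J3: z=[-0.5675, 0.6764, 0.4695] o=[0.2478, -0.2953, -0.5916] → [-0.0098, 0.0215, -0.0428, -0.5675, 0.6764, 0.4695]
J4: z=[0.8180, 0.3987, 0.4145] o=[0.0227, -0.5456, 0.0934] → [-0.3485, 0.9186, -0.1958, 0.8180, 0.3987, 0.4145]
J5: z=[0.2277, 0.4373, -0.8700] o=[0.2604, -0.9083, -0.0267] → [-0.0107, -0.0539, -0.0299, 0.2277, 0.4373, -0.8700]
J6: z=[-0.1716, -0.8615, -0.4779] o=[-0.1607, -0.5207, -0.5743] → [0.1649, -0.3598, 0.5894, -0.1716, -0.8615, -0.4779]
q̇ = J⁺·V = [-0.3120, -0.8740, -0.2450, 0.5470, 0.2700, 0.7270]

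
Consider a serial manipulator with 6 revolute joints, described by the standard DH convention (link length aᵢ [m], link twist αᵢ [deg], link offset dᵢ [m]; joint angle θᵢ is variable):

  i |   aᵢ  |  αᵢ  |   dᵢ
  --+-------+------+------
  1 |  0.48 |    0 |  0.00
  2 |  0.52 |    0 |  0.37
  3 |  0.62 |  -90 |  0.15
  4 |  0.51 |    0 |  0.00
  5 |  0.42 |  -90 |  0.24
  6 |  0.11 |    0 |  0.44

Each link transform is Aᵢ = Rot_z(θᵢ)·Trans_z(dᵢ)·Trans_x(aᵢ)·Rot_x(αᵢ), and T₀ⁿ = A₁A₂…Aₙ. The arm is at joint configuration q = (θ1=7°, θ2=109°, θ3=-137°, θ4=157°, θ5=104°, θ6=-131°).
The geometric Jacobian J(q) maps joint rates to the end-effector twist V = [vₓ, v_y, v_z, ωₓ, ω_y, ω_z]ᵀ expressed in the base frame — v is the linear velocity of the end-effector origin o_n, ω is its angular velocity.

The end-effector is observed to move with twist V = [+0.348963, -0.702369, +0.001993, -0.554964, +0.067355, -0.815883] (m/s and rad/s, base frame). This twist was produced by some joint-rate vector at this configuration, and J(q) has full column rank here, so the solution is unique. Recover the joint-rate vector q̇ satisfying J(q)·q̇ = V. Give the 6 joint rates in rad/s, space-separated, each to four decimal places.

-0.7820 0.1830 -0.1310 -0.0100 -0.1260 -0.5490

o_n = [0.8597, 0.6372, 0.7331]
J₁: ẑ×o_n = [-0.6372, 0.8597, 0.0000], ω = ẑ
J2: z=[0.0000, 0.0000, 1.0000] o=[0.4764, 0.0585, 0.0000] → [-0.5787, 0.3833, 0.0000, 0.0000, 0.0000, 1.0000]
J3: z=[0.0000, 0.0000, 1.0000] o=[0.2485, 0.5259, 0.3700] → [-0.1114, 0.6112, 0.0000, 0.0000, 0.0000, 1.0000]
J4: z=[0.3584, 0.9336, 0.0000] o=[0.8273, 0.3037, 0.5200] → [0.1990, -0.0764, 0.0893, 0.3584, 0.9336, 0.0000]
J5: z=[0.3584, 0.9336, 0.0000] o=[0.3890, 0.4719, 0.3207] → [0.3850, -0.1478, -0.3802, 0.3584, 0.9336, 0.0000]
J6: z=[0.9221, -0.3540, 0.1564] o=[0.4137, 0.7195, 0.7356] → [0.0137, 0.0720, 0.0820, 0.9221, -0.3540, 0.1564]
q̇ = J⁺·V = [-0.7820, 0.1830, -0.1310, -0.0100, -0.1260, -0.5490]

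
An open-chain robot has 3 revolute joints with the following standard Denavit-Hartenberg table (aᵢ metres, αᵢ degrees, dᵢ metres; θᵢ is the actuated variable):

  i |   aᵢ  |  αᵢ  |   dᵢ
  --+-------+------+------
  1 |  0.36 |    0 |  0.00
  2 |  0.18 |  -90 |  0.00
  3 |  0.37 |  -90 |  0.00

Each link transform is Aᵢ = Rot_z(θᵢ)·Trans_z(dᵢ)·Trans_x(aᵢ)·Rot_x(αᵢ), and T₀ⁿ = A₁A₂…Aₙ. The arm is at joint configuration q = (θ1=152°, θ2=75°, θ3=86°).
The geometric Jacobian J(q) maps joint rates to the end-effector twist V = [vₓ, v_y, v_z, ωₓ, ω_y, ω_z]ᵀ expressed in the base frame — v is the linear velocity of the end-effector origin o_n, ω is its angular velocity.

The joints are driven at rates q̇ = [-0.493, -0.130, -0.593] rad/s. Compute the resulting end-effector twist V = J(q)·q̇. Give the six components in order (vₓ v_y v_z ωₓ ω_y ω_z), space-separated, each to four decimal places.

-0.1597 0.0841 0.0153 -0.4337 0.4044 -0.6230

o_n = [-0.4582, 0.0185, -0.3691]
J₁: ẑ×o_n = [-0.0185, -0.4582, 0.0000], ω = ẑ
J2: z=[0.0000, 0.0000, 1.0000] o=[-0.3179, 0.1690, 0.0000] → [0.1505, -0.1404, 0.0000, 0.0000, 0.0000, 1.0000]
J3: z=[0.7314, -0.6820, 0.0000] o=[-0.4406, 0.0374, 0.0000] → [0.2517, 0.2699, -0.0258, 0.7314, -0.6820, 0.0000]
V = J·q̇ = [-0.1597, 0.0841, 0.0153, -0.4337, 0.4044, -0.6230]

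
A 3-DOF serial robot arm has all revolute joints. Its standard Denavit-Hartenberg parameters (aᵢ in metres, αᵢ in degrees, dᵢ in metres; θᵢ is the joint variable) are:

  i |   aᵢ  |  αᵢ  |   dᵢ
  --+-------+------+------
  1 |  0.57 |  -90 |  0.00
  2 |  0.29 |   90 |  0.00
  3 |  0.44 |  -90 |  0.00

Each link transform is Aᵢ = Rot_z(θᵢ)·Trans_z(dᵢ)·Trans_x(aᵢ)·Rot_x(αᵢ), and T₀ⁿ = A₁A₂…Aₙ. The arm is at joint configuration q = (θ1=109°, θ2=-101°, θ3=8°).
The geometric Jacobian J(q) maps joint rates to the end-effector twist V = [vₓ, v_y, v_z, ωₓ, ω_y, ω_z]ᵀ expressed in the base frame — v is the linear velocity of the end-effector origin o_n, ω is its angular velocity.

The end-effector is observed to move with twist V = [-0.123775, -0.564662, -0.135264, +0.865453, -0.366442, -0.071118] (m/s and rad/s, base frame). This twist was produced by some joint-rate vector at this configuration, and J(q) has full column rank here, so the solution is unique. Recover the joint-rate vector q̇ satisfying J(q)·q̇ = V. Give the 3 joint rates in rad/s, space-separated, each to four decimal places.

0.0510 -0.6990 0.6400

o_n = [-0.1984, 0.3881, 0.7124]
J₁: ẑ×o_n = [-0.3881, -0.1984, 0.0000], ω = ẑ
J2: z=[-0.9455, -0.3256, 0.0000] o=[-0.1856, 0.5389, 0.0000] → [-0.2319, 0.6736, 0.1385, -0.9455, -0.3256, 0.0000]
J3: z=[0.3196, -0.9281, -0.1908] o=[-0.1676, 0.4866, 0.2847] → [-0.4158, -0.1308, -0.0601, 0.3196, -0.9281, -0.1908]
q̇ = J⁺·V = [0.0510, -0.6990, 0.6400]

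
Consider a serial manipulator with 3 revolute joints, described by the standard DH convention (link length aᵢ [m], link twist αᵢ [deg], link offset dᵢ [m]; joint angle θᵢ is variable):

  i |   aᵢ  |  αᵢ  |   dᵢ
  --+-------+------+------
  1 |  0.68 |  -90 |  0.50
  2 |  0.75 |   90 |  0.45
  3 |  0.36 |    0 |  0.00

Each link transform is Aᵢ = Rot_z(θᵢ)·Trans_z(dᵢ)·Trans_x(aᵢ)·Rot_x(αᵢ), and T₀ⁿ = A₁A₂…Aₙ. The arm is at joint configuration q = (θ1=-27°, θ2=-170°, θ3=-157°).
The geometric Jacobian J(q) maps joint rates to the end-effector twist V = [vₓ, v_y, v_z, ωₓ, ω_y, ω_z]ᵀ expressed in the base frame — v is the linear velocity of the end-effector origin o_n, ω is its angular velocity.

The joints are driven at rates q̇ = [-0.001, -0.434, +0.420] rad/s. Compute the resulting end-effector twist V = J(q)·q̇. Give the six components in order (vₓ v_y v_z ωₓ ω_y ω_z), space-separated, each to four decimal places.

-0.1430 -0.0837 -0.1687 -0.2620 -0.3536 -0.4146

o_n = [0.3790, 0.1541, 0.5727]
J₁: ẑ×o_n = [-0.1541, 0.3790, 0.0000], ω = ẑ
J2: z=[0.4540, 0.8910, 0.0000] o=[0.6059, -0.3087, 0.5000] → [0.0648, -0.0330, 0.4123, 0.4540, 0.8910, 0.0000]
J3: z=[-0.1547, 0.0788, -0.9848] o=[0.1521, 0.4276, 0.6302] → [-0.2739, -0.2324, 0.0244, -0.1547, 0.0788, -0.9848]
V = J·q̇ = [-0.1430, -0.0837, -0.1687, -0.2620, -0.3536, -0.4146]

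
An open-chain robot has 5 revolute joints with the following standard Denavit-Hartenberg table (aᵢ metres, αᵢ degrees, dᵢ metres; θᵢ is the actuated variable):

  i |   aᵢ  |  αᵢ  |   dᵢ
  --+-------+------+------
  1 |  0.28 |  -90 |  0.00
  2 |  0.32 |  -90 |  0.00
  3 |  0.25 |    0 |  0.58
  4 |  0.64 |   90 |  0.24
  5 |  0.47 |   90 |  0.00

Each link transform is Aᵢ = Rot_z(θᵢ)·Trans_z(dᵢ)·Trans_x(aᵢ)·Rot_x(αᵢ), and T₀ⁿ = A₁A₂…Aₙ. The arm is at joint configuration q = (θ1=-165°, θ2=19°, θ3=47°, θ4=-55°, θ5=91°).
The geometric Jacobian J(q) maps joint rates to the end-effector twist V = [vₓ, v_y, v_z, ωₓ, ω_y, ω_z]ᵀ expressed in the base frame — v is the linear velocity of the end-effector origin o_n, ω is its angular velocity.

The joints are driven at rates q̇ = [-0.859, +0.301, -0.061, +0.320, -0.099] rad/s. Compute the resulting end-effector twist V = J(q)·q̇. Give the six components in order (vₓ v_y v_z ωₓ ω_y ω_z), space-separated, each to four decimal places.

o_n = [-0.9088, -0.1452, -1.5830]
J₁: ẑ×o_n = [0.1452, -0.9088, 0.0000], ω = ẑ
J2: z=[0.2588, -0.9659, 0.0000] o=[-0.2705, -0.0725, 0.0000] → [1.5291, 0.4097, -0.6354, 0.2588, -0.9659, 0.0000]
J3: z=[0.3145, 0.0843, -0.9455] o=[-0.5627, -0.1508, -0.1042] → [-0.1194, 0.7922, 0.0309, 0.3145, 0.0843, -0.9455]
J4: z=[0.3145, 0.0843, -0.9455] o=[-0.5834, 0.0330, -0.7081] → [-0.2422, 0.5828, -0.0286, 0.3145, 0.0843, -0.9455]
J5: z=[0.3834, -0.9225, 0.0453] o=[-1.0637, -0.1879, -1.1414] → [0.4055, 0.1764, 0.1593, 0.3834, -0.9225, 0.0453]
V = J·q̇ = [0.2251, 1.0247, -0.2181, 0.1214, -0.1776, -1.1084]

0.2251 1.0247 -0.2181 0.1214 -0.1776 -1.1084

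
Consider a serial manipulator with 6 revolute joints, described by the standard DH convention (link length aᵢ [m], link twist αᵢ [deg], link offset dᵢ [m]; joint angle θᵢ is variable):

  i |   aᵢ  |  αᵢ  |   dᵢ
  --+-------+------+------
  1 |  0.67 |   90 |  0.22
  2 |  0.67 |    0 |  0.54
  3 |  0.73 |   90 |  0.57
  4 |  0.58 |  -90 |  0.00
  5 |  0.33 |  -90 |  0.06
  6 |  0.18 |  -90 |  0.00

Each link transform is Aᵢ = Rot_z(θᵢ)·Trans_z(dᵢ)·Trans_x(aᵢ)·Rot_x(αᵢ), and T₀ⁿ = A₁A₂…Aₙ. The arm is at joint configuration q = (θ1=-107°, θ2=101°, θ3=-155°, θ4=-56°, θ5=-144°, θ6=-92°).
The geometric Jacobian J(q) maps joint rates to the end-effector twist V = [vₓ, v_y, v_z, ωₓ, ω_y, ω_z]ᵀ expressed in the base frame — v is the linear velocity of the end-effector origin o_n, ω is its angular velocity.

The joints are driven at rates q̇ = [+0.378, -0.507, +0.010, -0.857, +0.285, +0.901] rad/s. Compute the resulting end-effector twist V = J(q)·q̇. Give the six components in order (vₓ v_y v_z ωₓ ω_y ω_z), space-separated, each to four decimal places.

0.6266 -0.1688 -0.1610 0.6210 -0.6254 0.0225

o_n = [-1.2413, -0.7067, -0.1295]
J₁: ẑ×o_n = [0.7067, -1.2413, 0.0000], ω = ẑ
J2: z=[-0.9563, 0.2924, 0.0000] o=[-0.1959, -0.6407, 0.2200] → [-0.1022, -0.3343, 0.3688, -0.9563, 0.2924, 0.0000]
J3: z=[-0.9563, 0.2924, 0.0000] o=[-0.6749, -0.3606, 0.8777] → [-0.2945, -0.9632, 0.4966, -0.9563, 0.2924, 0.0000]
J4: z=[0.2365, 0.7737, -0.5878] o=[-1.3455, -0.6043, 0.2871] → [-0.3826, 0.0373, -0.1048, 0.2365, 0.7737, -0.5878]
J5: z=[-0.6772, -0.3025, -0.6707] o=[-0.9414, -0.9272, 0.0247] → [0.1945, 0.0967, -0.2400, -0.6772, -0.3025, -0.6707]
J6: z=[0.6009, 0.2987, -0.7414] o=[-1.1221, -0.6466, -0.0088] → [-0.0806, 0.1609, -0.0005, 0.6009, 0.2987, -0.7414]
V = J·q̇ = [0.6266, -0.1688, -0.1610, 0.6210, -0.6254, 0.0225]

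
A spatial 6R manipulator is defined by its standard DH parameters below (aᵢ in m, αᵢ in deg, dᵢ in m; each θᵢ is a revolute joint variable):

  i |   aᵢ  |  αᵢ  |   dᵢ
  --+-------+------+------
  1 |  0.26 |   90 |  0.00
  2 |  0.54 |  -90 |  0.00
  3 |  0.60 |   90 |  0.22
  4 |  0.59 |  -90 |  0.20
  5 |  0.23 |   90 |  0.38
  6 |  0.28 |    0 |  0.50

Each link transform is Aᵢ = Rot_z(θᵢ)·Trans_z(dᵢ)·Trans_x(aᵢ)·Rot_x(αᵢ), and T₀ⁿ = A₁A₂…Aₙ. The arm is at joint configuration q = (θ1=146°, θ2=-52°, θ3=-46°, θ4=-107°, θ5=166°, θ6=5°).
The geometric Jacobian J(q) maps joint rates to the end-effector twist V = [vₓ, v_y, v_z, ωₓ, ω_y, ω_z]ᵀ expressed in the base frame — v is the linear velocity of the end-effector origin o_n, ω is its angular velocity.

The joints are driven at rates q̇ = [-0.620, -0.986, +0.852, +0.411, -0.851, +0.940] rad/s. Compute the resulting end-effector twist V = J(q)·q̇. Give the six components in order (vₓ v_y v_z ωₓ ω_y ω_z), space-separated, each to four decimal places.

o_n = [-0.6865, 0.9220, -1.2275]
J₁: ẑ×o_n = [-0.9220, -0.6865, 0.0000], ω = ẑ
J2: z=[0.5592, 0.8290, 0.0000] o=[-0.2155, 0.1454, 0.0000] → [-1.0177, 0.6864, 0.8247, 0.5592, 0.8290, 0.0000]
J3: z=[-0.6533, 0.4407, 0.6157] o=[-0.4912, 0.3313, -0.4255] → [-0.7171, -0.6442, -0.2999, -0.6533, 0.4407, 0.6157]
J4: z=[0.7556, 0.3282, 0.5668] o=[-0.6063, 0.9295, -0.6185] → [-0.1956, 0.4147, 0.0206, 0.7556, 0.3282, 0.5668]
J5: z=[0.2366, 0.6702, -0.7035] o=[-0.0948, 0.6024, -0.7581] → [-0.0898, 0.5273, 0.4721, 0.2366, 0.6702, -0.7035]
J6: z=[-0.5854, -0.4795, -0.6537] o=[-0.1832, 0.9874, -0.9613] → [0.0849, 0.1731, -0.2030, -0.5854, -0.4795, -0.6537]
V = J·q̇ = [1.0400, -0.9156, -1.6528, -1.5490, -1.3282, 0.1217]

1.0400 -0.9156 -1.6528 -1.5490 -1.3282 0.1217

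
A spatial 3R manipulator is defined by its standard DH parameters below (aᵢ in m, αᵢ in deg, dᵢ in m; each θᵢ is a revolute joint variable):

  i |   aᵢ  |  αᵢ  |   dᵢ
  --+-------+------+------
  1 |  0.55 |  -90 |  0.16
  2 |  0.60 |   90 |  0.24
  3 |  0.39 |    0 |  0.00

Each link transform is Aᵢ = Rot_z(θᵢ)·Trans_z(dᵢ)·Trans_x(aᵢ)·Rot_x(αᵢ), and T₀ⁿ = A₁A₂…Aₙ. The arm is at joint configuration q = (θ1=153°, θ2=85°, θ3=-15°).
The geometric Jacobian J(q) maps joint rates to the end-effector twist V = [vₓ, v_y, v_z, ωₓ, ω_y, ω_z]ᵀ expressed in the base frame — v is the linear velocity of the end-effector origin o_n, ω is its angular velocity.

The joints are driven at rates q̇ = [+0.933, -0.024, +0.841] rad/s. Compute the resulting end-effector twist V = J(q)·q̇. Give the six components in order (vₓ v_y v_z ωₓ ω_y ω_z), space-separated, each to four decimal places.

o_n = [-0.6290, 0.1644, -0.8130]
J₁: ẑ×o_n = [-0.1644, -0.6290, 0.0000], ω = ẑ
J2: z=[-0.4540, -0.8910, 0.0000] o=[-0.4901, 0.2497, 0.1600] → [0.8669, -0.4417, -0.0851, -0.4540, -0.8910, 0.0000]
J3: z=[-0.8876, 0.4523, 0.0872] o=[-0.6456, 0.0596, -0.4377] → [-0.1789, -0.3317, -0.1006, -0.8876, 0.4523, 0.0872]
V = J·q̇ = [-0.3246, -0.8552, -0.0825, -0.7356, 0.4017, 1.0063]

-0.3246 -0.8552 -0.0825 -0.7356 0.4017 1.0063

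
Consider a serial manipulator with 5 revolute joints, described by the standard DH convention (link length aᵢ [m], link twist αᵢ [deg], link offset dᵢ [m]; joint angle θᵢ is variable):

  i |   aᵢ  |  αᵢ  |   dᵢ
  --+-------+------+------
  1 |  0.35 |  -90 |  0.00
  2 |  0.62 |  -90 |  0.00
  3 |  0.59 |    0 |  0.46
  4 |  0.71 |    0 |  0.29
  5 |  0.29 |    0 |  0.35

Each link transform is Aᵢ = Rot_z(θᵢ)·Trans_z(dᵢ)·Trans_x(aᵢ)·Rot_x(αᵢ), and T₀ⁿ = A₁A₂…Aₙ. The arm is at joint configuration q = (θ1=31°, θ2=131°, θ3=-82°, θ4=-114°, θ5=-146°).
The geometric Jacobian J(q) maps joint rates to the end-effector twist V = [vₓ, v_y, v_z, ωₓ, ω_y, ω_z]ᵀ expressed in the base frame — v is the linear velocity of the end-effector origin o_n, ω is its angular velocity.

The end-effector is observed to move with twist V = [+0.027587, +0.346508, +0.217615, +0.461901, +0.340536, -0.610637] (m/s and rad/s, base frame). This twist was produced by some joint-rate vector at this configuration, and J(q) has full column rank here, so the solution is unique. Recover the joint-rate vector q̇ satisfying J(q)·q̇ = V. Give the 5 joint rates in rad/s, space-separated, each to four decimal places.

o_n = [-0.7317, -0.0909, 0.4987]
J₁: ẑ×o_n = [0.0909, -0.7317, 0.0000], ω = ẑ
J2: z=[-0.5150, 0.8572, 0.0000] o=[0.3000, 0.1803, 0.0000] → [0.4275, 0.2569, 1.0240, -0.5150, 0.8572, 0.0000]
J3: z=[-0.6469, -0.3887, 0.6561] o=[-0.0486, -0.0292, -0.4679] → [-0.3353, 0.1772, -0.2256, -0.6469, -0.3887, 0.6561]
J4: z=[-0.6469, -0.3887, 0.6561] o=[-0.6933, 0.2650, -0.2281] → [-0.0490, 0.4450, 0.2153, -0.6469, -0.3887, 0.6561]
J5: z=[-0.6469, -0.3887, 0.6561] o=[-0.3963, 0.2152, 0.4772] → [0.1924, -0.2061, 0.0676, -0.6469, -0.3887, 0.6561]
q̇ = J⁺·V = [-0.1140, 0.0540, -0.5060, 0.4410, -0.6920]

-0.1140 0.0540 -0.5060 0.4410 -0.6920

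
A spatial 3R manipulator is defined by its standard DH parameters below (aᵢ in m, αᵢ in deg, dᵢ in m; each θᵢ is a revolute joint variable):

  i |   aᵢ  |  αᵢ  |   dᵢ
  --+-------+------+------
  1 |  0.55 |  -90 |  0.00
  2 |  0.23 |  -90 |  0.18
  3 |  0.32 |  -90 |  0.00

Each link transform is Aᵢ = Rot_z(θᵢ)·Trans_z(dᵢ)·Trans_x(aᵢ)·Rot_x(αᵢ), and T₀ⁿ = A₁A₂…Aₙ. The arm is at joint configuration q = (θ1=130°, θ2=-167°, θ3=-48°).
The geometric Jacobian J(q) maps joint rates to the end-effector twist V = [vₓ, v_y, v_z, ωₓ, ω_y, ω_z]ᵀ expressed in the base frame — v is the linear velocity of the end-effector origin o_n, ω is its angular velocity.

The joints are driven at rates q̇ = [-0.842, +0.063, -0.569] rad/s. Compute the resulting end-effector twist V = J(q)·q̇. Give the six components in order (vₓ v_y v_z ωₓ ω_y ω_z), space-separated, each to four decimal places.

o_n = [-0.3954, -0.1787, 0.0999]
J₁: ẑ×o_n = [0.1787, -0.3954, 0.0000], ω = ẑ
J2: z=[-0.7660, -0.6428, 0.0000] o=[-0.3535, 0.4213, 0.0000] → [-0.0642, 0.0765, 0.4327, -0.7660, -0.6428, 0.0000]
J3: z=[-0.1446, 0.1723, 0.9744] o=[-0.3474, 0.1339, 0.0517] → [0.3130, -0.0399, 0.0535, -0.1446, 0.1723, 0.9744]
V = J·q̇ = [-0.3326, 0.3605, -0.0032, 0.0340, -0.1385, -1.3964]

-0.3326 0.3605 -0.0032 0.0340 -0.1385 -1.3964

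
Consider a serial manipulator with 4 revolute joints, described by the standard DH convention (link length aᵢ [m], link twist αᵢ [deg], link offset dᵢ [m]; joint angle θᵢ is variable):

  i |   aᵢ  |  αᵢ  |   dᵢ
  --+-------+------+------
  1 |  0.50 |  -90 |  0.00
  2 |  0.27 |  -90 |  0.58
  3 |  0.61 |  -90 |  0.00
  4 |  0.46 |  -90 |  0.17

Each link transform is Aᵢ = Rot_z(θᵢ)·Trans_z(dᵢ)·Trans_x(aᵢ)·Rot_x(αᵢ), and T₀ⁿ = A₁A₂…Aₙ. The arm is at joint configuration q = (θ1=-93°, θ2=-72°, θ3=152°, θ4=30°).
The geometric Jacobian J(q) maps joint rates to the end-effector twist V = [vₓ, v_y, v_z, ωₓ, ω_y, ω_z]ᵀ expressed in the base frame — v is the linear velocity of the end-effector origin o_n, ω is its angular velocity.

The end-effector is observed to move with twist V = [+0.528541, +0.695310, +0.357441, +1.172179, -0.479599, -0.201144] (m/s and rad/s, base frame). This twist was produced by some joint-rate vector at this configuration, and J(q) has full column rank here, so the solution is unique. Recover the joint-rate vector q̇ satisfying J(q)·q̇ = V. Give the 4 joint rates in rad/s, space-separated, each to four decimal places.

0.0540 0.9820 0.4760 0.2420

o_n = [0.2530, -0.0782, -0.5948]
J₁: ẑ×o_n = [0.0782, 0.2530, -0.0000], ω = ẑ
J2: z=[0.9986, -0.0523, 0.0000] o=[-0.0262, -0.4993, 0.0000] → [0.0311, 0.5940, 0.4351, 0.9986, -0.0523, 0.0000]
J3: z=[-0.0498, -0.9498, -0.3090] o=[0.5487, -0.6130, 0.2568] → [0.9740, 0.0490, -0.3075, -0.0498, -0.9498, -0.3090]
J4: z=[0.8893, 0.0987, -0.4465] o=[0.2714, -0.4318, -0.2555] → [0.1244, 0.3100, 0.3162, 0.8893, 0.0987, -0.4465]
q̇ = J⁺·V = [0.0540, 0.9820, 0.4760, 0.2420]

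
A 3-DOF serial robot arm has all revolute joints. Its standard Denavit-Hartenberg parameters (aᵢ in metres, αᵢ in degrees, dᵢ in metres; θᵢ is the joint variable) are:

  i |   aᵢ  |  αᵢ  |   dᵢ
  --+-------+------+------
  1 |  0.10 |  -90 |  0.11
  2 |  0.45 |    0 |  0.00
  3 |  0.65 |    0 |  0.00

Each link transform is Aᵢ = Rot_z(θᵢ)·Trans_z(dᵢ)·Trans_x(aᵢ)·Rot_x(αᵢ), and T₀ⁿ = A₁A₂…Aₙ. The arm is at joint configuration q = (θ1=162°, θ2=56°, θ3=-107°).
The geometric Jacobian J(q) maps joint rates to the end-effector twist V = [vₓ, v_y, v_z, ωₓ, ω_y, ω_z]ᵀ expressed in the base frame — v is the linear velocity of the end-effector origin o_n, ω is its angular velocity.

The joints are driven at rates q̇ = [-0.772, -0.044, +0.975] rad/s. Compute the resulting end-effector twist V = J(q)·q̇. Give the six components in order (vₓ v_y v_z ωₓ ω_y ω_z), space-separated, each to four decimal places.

o_n = [-0.7235, 0.2351, 0.2421]
J₁: ẑ×o_n = [-0.2351, -0.7235, 0.0000], ω = ẑ
J2: z=[-0.3090, -0.9511, 0.0000] o=[-0.0951, 0.0309, 0.1100] → [-0.1256, 0.0408, -0.6607, -0.3090, -0.9511, 0.0000]
J3: z=[-0.3090, -0.9511, 0.0000] o=[-0.3344, 0.1087, -0.2631] → [-0.4804, 0.1561, -0.4091, -0.3090, -0.9511, 0.0000]
V = J·q̇ = [-0.2814, 0.7089, -0.3698, -0.2877, -0.8854, -0.7720]

-0.2814 0.7089 -0.3698 -0.2877 -0.8854 -0.7720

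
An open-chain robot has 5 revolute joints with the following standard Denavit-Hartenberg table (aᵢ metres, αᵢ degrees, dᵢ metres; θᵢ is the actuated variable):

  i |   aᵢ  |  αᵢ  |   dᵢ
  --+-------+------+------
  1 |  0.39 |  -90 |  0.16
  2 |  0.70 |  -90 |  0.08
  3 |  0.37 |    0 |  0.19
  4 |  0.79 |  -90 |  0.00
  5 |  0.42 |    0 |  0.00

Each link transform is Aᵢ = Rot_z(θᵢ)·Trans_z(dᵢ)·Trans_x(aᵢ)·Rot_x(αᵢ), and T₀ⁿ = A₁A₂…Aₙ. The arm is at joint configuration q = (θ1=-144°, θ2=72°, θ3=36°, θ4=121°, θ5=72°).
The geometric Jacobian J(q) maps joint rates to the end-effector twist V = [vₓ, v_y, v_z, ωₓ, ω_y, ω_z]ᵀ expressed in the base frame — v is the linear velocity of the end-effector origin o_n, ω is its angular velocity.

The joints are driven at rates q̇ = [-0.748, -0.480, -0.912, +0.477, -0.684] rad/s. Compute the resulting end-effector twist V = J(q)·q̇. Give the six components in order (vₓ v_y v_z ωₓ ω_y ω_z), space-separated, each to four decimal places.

-0.0866 0.7752 -0.0073 -1.0537 0.6060 -0.8678

o_n = [-0.8069, 0.0279, 0.0795]
J₁: ẑ×o_n = [-0.0279, -0.8069, 0.0000], ω = ẑ
J2: z=[0.5878, -0.8090, 0.0000] o=[-0.3155, -0.2292, 0.1600] → [0.0651, 0.0473, -0.2464, 0.5878, -0.8090, 0.0000]
J3: z=[0.7694, 0.5590, -0.3090] o=[-0.4435, -0.4211, -0.5057] → [0.4659, -0.3380, 0.5486, 0.7694, 0.5590, -0.3090]
J4: z=[0.7694, 0.5590, -0.3090] o=[-0.5000, -0.1933, -0.8491] → [0.5875, -0.6197, 0.3418, 0.7694, 0.5590, -0.3090]
J5: z=[0.6387, -0.6737, 0.3716] o=[-0.4996, 0.1885, -0.1575] → [-0.1000, -0.2656, -0.3096, 0.6387, -0.6737, 0.3716]
V = J·q̇ = [-0.0866, 0.7752, -0.0073, -1.0537, 0.6060, -0.8678]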